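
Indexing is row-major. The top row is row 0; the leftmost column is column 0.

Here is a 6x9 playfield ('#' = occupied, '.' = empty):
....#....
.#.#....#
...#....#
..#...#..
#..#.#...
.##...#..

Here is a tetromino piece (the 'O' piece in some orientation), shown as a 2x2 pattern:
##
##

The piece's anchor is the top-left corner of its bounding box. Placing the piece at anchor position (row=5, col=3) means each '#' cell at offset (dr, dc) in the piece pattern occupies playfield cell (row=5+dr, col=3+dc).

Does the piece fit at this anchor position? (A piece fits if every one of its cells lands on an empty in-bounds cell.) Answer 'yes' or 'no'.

Check each piece cell at anchor (5, 3):
  offset (0,0) -> (5,3): empty -> OK
  offset (0,1) -> (5,4): empty -> OK
  offset (1,0) -> (6,3): out of bounds -> FAIL
  offset (1,1) -> (6,4): out of bounds -> FAIL
All cells valid: no

Answer: no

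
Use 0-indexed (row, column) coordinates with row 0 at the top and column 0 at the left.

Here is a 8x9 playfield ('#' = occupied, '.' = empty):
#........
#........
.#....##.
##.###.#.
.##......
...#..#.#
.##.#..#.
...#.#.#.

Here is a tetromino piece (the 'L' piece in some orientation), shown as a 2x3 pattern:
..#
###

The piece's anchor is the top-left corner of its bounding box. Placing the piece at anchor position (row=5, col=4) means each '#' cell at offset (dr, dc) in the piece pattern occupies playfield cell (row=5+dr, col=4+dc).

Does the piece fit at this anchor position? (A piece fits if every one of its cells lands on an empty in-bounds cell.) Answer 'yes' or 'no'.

Answer: no

Derivation:
Check each piece cell at anchor (5, 4):
  offset (0,2) -> (5,6): occupied ('#') -> FAIL
  offset (1,0) -> (6,4): occupied ('#') -> FAIL
  offset (1,1) -> (6,5): empty -> OK
  offset (1,2) -> (6,6): empty -> OK
All cells valid: no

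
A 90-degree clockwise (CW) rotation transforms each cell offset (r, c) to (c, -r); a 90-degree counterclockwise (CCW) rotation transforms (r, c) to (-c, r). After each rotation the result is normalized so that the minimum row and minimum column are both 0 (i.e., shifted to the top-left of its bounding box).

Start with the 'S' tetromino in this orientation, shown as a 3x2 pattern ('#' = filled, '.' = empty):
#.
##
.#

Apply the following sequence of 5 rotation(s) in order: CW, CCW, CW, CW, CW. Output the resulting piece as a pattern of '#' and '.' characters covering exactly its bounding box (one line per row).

Start:
#.
##
.#
After rotation 1 (CW):
.##
##.
After rotation 2 (CCW):
#.
##
.#
After rotation 3 (CW):
.##
##.
After rotation 4 (CW):
#.
##
.#
After rotation 5 (CW):
.##
##.

Answer: .##
##.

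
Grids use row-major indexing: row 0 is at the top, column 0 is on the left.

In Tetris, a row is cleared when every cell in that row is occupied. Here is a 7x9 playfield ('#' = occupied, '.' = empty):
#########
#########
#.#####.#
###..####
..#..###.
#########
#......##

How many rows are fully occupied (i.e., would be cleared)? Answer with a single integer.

Answer: 3

Derivation:
Check each row:
  row 0: 0 empty cells -> FULL (clear)
  row 1: 0 empty cells -> FULL (clear)
  row 2: 2 empty cells -> not full
  row 3: 2 empty cells -> not full
  row 4: 5 empty cells -> not full
  row 5: 0 empty cells -> FULL (clear)
  row 6: 6 empty cells -> not full
Total rows cleared: 3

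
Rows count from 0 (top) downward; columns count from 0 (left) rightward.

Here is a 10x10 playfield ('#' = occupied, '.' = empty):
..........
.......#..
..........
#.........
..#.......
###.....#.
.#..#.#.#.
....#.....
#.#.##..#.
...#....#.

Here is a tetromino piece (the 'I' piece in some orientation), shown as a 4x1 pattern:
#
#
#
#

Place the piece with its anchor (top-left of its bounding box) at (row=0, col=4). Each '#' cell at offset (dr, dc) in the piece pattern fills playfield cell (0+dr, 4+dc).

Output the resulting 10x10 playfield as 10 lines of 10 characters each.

Answer: ....#.....
....#..#..
....#.....
#...#.....
..#.......
###.....#.
.#..#.#.#.
....#.....
#.#.##..#.
...#....#.

Derivation:
Fill (0+0,4+0) = (0,4)
Fill (0+1,4+0) = (1,4)
Fill (0+2,4+0) = (2,4)
Fill (0+3,4+0) = (3,4)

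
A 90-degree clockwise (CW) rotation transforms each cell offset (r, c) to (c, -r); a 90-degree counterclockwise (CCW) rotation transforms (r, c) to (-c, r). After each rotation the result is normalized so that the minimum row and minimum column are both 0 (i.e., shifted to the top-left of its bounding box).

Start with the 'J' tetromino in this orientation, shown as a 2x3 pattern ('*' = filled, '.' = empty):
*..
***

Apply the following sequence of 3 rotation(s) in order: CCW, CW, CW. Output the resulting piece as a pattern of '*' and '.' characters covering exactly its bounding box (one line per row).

Start:
*..
***
After rotation 1 (CCW):
.*
.*
**
After rotation 2 (CW):
*..
***
After rotation 3 (CW):
**
*.
*.

Answer: **
*.
*.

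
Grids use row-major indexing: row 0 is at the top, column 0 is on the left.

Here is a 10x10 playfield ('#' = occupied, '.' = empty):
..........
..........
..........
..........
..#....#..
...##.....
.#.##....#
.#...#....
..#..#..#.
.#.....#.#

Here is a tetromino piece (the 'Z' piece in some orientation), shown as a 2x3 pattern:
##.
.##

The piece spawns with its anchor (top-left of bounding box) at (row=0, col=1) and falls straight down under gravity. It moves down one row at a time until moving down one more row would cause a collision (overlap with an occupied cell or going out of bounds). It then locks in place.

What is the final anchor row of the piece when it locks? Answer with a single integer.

Answer: 2

Derivation:
Spawn at (row=0, col=1). Try each row:
  row 0: fits
  row 1: fits
  row 2: fits
  row 3: blocked -> lock at row 2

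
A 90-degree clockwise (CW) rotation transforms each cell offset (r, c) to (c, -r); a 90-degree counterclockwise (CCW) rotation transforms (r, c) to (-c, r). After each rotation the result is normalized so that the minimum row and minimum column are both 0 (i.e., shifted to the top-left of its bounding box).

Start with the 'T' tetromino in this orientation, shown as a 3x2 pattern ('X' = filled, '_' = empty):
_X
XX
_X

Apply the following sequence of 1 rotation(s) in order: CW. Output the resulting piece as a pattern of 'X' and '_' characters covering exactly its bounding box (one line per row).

Answer: _X_
XXX

Derivation:
Start:
_X
XX
_X
After rotation 1 (CW):
_X_
XXX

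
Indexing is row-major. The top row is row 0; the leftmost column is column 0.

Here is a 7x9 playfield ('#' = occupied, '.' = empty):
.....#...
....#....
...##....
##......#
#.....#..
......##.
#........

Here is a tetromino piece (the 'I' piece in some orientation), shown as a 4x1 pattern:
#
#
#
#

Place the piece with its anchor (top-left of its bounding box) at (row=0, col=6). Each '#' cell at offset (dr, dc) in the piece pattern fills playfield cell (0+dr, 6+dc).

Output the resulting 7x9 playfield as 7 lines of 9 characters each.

Fill (0+0,6+0) = (0,6)
Fill (0+1,6+0) = (1,6)
Fill (0+2,6+0) = (2,6)
Fill (0+3,6+0) = (3,6)

Answer: .....##..
....#.#..
...##.#..
##....#.#
#.....#..
......##.
#........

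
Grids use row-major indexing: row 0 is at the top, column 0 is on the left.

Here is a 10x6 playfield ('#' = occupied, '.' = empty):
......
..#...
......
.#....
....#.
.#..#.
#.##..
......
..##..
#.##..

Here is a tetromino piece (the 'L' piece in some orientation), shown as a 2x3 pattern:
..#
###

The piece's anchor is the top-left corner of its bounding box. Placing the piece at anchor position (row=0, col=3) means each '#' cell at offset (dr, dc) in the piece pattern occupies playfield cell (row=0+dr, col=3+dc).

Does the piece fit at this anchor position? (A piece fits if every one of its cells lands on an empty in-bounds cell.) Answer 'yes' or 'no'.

Answer: yes

Derivation:
Check each piece cell at anchor (0, 3):
  offset (0,2) -> (0,5): empty -> OK
  offset (1,0) -> (1,3): empty -> OK
  offset (1,1) -> (1,4): empty -> OK
  offset (1,2) -> (1,5): empty -> OK
All cells valid: yes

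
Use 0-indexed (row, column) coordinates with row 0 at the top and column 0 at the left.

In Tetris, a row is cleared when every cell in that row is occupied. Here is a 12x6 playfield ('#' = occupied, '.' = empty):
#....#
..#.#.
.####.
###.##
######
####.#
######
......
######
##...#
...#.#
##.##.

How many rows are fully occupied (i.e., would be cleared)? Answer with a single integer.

Answer: 3

Derivation:
Check each row:
  row 0: 4 empty cells -> not full
  row 1: 4 empty cells -> not full
  row 2: 2 empty cells -> not full
  row 3: 1 empty cell -> not full
  row 4: 0 empty cells -> FULL (clear)
  row 5: 1 empty cell -> not full
  row 6: 0 empty cells -> FULL (clear)
  row 7: 6 empty cells -> not full
  row 8: 0 empty cells -> FULL (clear)
  row 9: 3 empty cells -> not full
  row 10: 4 empty cells -> not full
  row 11: 2 empty cells -> not full
Total rows cleared: 3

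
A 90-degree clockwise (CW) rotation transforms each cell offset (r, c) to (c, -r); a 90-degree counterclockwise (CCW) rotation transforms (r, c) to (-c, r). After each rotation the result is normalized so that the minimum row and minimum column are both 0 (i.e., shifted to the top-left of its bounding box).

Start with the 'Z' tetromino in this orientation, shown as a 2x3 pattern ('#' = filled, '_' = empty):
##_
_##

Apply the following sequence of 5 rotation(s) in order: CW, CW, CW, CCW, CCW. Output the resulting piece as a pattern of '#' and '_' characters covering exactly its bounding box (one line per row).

Start:
##_
_##
After rotation 1 (CW):
_#
##
#_
After rotation 2 (CW):
##_
_##
After rotation 3 (CW):
_#
##
#_
After rotation 4 (CCW):
##_
_##
After rotation 5 (CCW):
_#
##
#_

Answer: _#
##
#_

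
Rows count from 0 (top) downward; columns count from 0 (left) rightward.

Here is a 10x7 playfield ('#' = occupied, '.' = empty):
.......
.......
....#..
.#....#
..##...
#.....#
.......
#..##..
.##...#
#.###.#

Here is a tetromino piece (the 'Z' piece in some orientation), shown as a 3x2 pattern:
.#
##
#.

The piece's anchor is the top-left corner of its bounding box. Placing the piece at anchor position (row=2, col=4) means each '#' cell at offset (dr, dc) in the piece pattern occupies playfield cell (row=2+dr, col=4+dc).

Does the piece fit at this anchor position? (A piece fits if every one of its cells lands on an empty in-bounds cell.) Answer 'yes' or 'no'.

Answer: yes

Derivation:
Check each piece cell at anchor (2, 4):
  offset (0,1) -> (2,5): empty -> OK
  offset (1,0) -> (3,4): empty -> OK
  offset (1,1) -> (3,5): empty -> OK
  offset (2,0) -> (4,4): empty -> OK
All cells valid: yes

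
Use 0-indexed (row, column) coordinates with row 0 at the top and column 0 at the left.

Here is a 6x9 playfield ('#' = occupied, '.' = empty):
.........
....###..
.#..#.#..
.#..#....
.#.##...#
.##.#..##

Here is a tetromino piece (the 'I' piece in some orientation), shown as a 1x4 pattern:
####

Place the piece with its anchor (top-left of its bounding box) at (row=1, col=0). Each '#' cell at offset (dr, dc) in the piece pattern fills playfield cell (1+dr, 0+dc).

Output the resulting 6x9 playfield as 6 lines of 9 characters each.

Answer: .........
#######..
.#..#.#..
.#..#....
.#.##...#
.##.#..##

Derivation:
Fill (1+0,0+0) = (1,0)
Fill (1+0,0+1) = (1,1)
Fill (1+0,0+2) = (1,2)
Fill (1+0,0+3) = (1,3)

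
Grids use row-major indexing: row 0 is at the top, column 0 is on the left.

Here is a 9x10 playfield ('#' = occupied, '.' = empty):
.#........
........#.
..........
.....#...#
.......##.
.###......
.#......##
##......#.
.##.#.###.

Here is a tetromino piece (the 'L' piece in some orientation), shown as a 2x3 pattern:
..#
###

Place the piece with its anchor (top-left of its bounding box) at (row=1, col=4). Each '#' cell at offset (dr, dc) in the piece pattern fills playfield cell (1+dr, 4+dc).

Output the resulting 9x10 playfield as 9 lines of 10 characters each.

Fill (1+0,4+2) = (1,6)
Fill (1+1,4+0) = (2,4)
Fill (1+1,4+1) = (2,5)
Fill (1+1,4+2) = (2,6)

Answer: .#........
......#.#.
....###...
.....#...#
.......##.
.###......
.#......##
##......#.
.##.#.###.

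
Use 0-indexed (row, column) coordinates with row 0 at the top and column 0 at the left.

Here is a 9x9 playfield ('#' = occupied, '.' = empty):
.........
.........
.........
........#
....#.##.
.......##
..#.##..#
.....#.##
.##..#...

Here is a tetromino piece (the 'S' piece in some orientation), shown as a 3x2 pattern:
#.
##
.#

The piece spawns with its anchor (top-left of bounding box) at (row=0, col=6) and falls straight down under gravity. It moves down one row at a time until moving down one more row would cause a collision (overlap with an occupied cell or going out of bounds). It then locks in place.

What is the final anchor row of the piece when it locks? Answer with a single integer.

Answer: 1

Derivation:
Spawn at (row=0, col=6). Try each row:
  row 0: fits
  row 1: fits
  row 2: blocked -> lock at row 1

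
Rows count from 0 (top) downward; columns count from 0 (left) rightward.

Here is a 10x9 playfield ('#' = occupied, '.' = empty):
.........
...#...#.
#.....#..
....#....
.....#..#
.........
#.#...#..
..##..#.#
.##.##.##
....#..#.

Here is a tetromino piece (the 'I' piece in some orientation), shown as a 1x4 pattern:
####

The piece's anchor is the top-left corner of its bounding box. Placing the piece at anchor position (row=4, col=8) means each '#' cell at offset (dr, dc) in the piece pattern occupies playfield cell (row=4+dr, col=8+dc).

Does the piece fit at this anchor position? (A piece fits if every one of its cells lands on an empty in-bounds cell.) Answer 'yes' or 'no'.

Check each piece cell at anchor (4, 8):
  offset (0,0) -> (4,8): occupied ('#') -> FAIL
  offset (0,1) -> (4,9): out of bounds -> FAIL
  offset (0,2) -> (4,10): out of bounds -> FAIL
  offset (0,3) -> (4,11): out of bounds -> FAIL
All cells valid: no

Answer: no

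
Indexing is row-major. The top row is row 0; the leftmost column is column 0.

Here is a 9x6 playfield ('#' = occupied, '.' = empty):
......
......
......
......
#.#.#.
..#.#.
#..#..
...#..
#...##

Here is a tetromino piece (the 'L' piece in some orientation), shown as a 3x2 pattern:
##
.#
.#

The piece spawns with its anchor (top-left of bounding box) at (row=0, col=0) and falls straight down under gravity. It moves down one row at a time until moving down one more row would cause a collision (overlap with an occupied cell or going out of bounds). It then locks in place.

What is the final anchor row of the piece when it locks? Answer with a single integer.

Spawn at (row=0, col=0). Try each row:
  row 0: fits
  row 1: fits
  row 2: fits
  row 3: fits
  row 4: blocked -> lock at row 3

Answer: 3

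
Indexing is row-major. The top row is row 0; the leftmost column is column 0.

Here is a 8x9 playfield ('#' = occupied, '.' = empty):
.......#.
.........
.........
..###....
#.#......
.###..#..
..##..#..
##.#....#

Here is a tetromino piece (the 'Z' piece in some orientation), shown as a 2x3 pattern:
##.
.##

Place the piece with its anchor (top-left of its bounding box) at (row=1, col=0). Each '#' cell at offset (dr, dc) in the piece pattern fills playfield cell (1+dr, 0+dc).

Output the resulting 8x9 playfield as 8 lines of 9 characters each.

Fill (1+0,0+0) = (1,0)
Fill (1+0,0+1) = (1,1)
Fill (1+1,0+1) = (2,1)
Fill (1+1,0+2) = (2,2)

Answer: .......#.
##.......
.##......
..###....
#.#......
.###..#..
..##..#..
##.#....#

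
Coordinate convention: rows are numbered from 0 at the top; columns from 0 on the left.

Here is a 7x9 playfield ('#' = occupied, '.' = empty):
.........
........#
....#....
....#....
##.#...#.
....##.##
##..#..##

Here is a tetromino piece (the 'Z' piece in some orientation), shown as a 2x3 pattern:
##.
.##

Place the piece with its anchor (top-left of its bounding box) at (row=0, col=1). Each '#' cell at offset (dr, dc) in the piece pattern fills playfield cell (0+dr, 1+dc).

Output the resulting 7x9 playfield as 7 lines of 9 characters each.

Fill (0+0,1+0) = (0,1)
Fill (0+0,1+1) = (0,2)
Fill (0+1,1+1) = (1,2)
Fill (0+1,1+2) = (1,3)

Answer: .##......
..##....#
....#....
....#....
##.#...#.
....##.##
##..#..##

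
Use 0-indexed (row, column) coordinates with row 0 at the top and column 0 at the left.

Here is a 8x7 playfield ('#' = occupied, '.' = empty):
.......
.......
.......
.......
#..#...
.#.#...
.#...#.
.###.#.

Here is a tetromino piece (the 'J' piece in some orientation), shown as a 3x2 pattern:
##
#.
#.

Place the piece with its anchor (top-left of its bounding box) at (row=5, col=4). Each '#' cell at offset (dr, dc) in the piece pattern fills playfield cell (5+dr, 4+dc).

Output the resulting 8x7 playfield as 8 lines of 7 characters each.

Fill (5+0,4+0) = (5,4)
Fill (5+0,4+1) = (5,5)
Fill (5+1,4+0) = (6,4)
Fill (5+2,4+0) = (7,4)

Answer: .......
.......
.......
.......
#..#...
.#.###.
.#..##.
.#####.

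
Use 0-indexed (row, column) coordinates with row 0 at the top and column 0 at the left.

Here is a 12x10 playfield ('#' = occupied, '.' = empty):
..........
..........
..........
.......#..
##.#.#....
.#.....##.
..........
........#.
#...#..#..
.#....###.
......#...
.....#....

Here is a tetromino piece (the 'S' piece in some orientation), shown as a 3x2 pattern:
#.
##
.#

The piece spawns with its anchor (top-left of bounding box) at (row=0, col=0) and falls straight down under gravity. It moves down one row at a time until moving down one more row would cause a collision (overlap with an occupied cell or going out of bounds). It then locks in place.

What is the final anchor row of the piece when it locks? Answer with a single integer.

Answer: 1

Derivation:
Spawn at (row=0, col=0). Try each row:
  row 0: fits
  row 1: fits
  row 2: blocked -> lock at row 1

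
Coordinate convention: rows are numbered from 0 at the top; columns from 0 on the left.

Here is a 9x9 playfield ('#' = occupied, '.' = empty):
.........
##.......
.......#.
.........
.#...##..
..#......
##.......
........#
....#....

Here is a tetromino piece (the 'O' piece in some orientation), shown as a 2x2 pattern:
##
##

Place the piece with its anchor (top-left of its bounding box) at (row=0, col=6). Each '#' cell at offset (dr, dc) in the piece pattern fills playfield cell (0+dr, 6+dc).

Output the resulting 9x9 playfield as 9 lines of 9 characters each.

Answer: ......##.
##....##.
.......#.
.........
.#...##..
..#......
##.......
........#
....#....

Derivation:
Fill (0+0,6+0) = (0,6)
Fill (0+0,6+1) = (0,7)
Fill (0+1,6+0) = (1,6)
Fill (0+1,6+1) = (1,7)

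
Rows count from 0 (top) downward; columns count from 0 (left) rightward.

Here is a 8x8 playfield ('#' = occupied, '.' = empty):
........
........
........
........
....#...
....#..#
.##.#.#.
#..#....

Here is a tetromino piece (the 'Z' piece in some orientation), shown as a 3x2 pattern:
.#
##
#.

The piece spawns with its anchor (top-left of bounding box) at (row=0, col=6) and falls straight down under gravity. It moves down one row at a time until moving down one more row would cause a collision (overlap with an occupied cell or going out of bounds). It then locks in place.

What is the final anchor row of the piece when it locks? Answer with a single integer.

Answer: 3

Derivation:
Spawn at (row=0, col=6). Try each row:
  row 0: fits
  row 1: fits
  row 2: fits
  row 3: fits
  row 4: blocked -> lock at row 3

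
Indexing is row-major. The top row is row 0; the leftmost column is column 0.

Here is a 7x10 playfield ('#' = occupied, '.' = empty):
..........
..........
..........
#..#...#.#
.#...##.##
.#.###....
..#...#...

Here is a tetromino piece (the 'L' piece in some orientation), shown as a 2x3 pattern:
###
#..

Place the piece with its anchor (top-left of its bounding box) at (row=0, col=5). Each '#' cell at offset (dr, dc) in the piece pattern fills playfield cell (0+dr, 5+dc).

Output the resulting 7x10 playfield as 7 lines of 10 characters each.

Answer: .....###..
.....#....
..........
#..#...#.#
.#...##.##
.#.###....
..#...#...

Derivation:
Fill (0+0,5+0) = (0,5)
Fill (0+0,5+1) = (0,6)
Fill (0+0,5+2) = (0,7)
Fill (0+1,5+0) = (1,5)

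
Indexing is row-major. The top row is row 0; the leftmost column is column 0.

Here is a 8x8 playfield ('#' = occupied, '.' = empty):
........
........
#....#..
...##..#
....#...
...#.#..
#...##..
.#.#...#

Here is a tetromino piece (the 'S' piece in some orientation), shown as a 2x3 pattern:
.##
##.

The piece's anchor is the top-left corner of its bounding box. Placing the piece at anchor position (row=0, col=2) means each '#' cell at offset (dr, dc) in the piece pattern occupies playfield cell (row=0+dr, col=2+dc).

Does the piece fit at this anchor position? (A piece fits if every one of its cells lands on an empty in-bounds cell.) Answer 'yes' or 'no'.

Answer: yes

Derivation:
Check each piece cell at anchor (0, 2):
  offset (0,1) -> (0,3): empty -> OK
  offset (0,2) -> (0,4): empty -> OK
  offset (1,0) -> (1,2): empty -> OK
  offset (1,1) -> (1,3): empty -> OK
All cells valid: yes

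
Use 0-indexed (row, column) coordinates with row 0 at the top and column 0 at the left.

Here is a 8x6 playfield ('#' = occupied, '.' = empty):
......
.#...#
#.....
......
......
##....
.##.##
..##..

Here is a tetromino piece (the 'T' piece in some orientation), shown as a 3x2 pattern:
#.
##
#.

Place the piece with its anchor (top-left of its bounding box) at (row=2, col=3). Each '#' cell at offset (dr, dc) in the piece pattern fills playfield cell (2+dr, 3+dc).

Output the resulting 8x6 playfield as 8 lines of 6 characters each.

Answer: ......
.#...#
#..#..
...##.
...#..
##....
.##.##
..##..

Derivation:
Fill (2+0,3+0) = (2,3)
Fill (2+1,3+0) = (3,3)
Fill (2+1,3+1) = (3,4)
Fill (2+2,3+0) = (4,3)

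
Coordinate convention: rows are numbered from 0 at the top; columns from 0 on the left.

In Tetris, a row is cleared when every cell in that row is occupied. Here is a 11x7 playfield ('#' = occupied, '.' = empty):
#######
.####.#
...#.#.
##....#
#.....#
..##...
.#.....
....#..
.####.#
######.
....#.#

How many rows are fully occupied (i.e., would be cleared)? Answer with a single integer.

Check each row:
  row 0: 0 empty cells -> FULL (clear)
  row 1: 2 empty cells -> not full
  row 2: 5 empty cells -> not full
  row 3: 4 empty cells -> not full
  row 4: 5 empty cells -> not full
  row 5: 5 empty cells -> not full
  row 6: 6 empty cells -> not full
  row 7: 6 empty cells -> not full
  row 8: 2 empty cells -> not full
  row 9: 1 empty cell -> not full
  row 10: 5 empty cells -> not full
Total rows cleared: 1

Answer: 1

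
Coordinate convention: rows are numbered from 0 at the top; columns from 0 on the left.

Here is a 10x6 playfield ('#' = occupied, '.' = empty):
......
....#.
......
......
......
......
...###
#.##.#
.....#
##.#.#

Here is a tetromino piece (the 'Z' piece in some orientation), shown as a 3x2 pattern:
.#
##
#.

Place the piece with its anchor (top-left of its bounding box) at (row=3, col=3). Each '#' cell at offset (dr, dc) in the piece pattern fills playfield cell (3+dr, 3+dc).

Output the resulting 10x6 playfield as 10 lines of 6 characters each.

Fill (3+0,3+1) = (3,4)
Fill (3+1,3+0) = (4,3)
Fill (3+1,3+1) = (4,4)
Fill (3+2,3+0) = (5,3)

Answer: ......
....#.
......
....#.
...##.
...#..
...###
#.##.#
.....#
##.#.#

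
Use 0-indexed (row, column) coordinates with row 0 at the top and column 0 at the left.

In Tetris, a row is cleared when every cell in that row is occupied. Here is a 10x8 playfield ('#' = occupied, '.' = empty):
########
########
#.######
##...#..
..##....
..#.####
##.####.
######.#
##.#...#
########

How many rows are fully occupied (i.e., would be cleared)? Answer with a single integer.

Check each row:
  row 0: 0 empty cells -> FULL (clear)
  row 1: 0 empty cells -> FULL (clear)
  row 2: 1 empty cell -> not full
  row 3: 5 empty cells -> not full
  row 4: 6 empty cells -> not full
  row 5: 3 empty cells -> not full
  row 6: 2 empty cells -> not full
  row 7: 1 empty cell -> not full
  row 8: 4 empty cells -> not full
  row 9: 0 empty cells -> FULL (clear)
Total rows cleared: 3

Answer: 3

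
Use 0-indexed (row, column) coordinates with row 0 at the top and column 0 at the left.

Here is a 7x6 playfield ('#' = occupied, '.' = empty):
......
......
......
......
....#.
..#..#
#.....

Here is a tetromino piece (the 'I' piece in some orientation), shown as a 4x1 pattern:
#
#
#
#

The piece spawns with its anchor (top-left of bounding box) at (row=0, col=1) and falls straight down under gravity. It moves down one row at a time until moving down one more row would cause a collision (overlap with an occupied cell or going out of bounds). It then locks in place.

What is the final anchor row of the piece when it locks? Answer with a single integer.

Answer: 3

Derivation:
Spawn at (row=0, col=1). Try each row:
  row 0: fits
  row 1: fits
  row 2: fits
  row 3: fits
  row 4: blocked -> lock at row 3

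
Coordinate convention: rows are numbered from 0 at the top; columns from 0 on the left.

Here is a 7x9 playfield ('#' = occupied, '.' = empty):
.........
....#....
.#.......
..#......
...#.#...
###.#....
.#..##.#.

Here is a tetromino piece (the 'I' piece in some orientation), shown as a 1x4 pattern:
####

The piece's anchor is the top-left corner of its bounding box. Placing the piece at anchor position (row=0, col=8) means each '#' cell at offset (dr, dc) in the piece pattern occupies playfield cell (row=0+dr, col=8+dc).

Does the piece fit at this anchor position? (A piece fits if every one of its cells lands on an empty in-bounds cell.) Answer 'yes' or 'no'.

Check each piece cell at anchor (0, 8):
  offset (0,0) -> (0,8): empty -> OK
  offset (0,1) -> (0,9): out of bounds -> FAIL
  offset (0,2) -> (0,10): out of bounds -> FAIL
  offset (0,3) -> (0,11): out of bounds -> FAIL
All cells valid: no

Answer: no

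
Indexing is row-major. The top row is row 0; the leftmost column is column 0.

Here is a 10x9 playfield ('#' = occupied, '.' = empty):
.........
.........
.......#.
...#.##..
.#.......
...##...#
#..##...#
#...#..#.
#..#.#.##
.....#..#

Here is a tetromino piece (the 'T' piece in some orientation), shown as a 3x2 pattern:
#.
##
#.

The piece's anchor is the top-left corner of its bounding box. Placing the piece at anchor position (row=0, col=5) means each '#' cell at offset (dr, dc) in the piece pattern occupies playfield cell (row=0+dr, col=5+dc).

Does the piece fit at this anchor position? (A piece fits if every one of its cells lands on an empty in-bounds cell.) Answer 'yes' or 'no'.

Check each piece cell at anchor (0, 5):
  offset (0,0) -> (0,5): empty -> OK
  offset (1,0) -> (1,5): empty -> OK
  offset (1,1) -> (1,6): empty -> OK
  offset (2,0) -> (2,5): empty -> OK
All cells valid: yes

Answer: yes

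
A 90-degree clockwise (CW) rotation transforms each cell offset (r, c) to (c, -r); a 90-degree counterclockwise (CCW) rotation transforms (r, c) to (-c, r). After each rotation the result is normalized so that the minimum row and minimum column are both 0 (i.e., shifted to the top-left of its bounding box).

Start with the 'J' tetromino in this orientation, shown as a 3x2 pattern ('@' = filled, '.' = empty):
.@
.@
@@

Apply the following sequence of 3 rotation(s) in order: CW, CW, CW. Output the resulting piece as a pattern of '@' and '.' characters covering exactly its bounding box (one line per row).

Answer: @@@
..@

Derivation:
Start:
.@
.@
@@
After rotation 1 (CW):
@..
@@@
After rotation 2 (CW):
@@
@.
@.
After rotation 3 (CW):
@@@
..@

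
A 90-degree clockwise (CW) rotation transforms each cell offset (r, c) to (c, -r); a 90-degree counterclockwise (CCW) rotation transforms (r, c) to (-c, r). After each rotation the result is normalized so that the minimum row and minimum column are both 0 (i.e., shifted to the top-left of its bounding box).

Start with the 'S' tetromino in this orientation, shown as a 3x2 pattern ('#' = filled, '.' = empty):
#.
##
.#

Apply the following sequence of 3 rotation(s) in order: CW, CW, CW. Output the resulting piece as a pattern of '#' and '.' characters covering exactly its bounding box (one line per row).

Answer: .##
##.

Derivation:
Start:
#.
##
.#
After rotation 1 (CW):
.##
##.
After rotation 2 (CW):
#.
##
.#
After rotation 3 (CW):
.##
##.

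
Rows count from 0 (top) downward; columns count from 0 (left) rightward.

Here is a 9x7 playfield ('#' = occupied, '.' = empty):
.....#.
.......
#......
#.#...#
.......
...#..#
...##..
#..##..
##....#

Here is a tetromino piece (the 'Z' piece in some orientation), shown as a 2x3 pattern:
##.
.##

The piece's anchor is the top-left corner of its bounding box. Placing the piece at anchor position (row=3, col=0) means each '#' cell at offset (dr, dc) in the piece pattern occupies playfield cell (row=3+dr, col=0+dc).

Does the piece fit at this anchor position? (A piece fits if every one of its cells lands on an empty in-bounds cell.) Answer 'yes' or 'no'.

Answer: no

Derivation:
Check each piece cell at anchor (3, 0):
  offset (0,0) -> (3,0): occupied ('#') -> FAIL
  offset (0,1) -> (3,1): empty -> OK
  offset (1,1) -> (4,1): empty -> OK
  offset (1,2) -> (4,2): empty -> OK
All cells valid: no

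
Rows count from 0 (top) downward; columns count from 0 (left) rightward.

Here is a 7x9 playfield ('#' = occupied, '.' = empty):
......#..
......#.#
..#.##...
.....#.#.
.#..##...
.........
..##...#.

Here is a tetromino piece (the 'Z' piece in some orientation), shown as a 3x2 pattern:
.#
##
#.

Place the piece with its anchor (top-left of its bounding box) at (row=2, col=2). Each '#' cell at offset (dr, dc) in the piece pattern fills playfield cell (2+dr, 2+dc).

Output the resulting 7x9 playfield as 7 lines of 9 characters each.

Fill (2+0,2+1) = (2,3)
Fill (2+1,2+0) = (3,2)
Fill (2+1,2+1) = (3,3)
Fill (2+2,2+0) = (4,2)

Answer: ......#..
......#.#
..####...
..##.#.#.
.##.##...
.........
..##...#.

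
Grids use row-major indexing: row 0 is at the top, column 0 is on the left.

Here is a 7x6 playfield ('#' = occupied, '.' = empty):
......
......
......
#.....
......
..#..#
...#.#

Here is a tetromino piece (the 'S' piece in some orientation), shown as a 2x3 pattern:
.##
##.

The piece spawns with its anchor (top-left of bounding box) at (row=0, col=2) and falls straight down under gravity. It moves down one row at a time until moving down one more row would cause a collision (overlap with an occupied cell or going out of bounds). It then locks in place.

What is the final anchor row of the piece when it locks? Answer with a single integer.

Spawn at (row=0, col=2). Try each row:
  row 0: fits
  row 1: fits
  row 2: fits
  row 3: fits
  row 4: blocked -> lock at row 3

Answer: 3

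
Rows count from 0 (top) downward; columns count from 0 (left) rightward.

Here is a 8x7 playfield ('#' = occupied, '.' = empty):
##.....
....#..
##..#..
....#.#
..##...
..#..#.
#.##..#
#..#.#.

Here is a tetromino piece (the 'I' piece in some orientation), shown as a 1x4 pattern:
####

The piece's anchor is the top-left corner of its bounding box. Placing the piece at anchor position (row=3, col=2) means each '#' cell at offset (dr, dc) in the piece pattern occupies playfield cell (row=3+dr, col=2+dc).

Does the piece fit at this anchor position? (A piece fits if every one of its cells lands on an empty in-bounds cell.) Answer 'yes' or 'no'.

Answer: no

Derivation:
Check each piece cell at anchor (3, 2):
  offset (0,0) -> (3,2): empty -> OK
  offset (0,1) -> (3,3): empty -> OK
  offset (0,2) -> (3,4): occupied ('#') -> FAIL
  offset (0,3) -> (3,5): empty -> OK
All cells valid: no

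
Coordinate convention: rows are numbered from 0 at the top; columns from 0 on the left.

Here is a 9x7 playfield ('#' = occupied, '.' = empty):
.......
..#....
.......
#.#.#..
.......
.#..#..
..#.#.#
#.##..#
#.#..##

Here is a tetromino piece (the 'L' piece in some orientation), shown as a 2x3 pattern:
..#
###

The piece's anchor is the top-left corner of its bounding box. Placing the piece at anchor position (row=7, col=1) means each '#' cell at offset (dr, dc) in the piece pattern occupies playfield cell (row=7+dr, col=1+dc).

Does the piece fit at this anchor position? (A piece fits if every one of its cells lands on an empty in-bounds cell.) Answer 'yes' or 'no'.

Answer: no

Derivation:
Check each piece cell at anchor (7, 1):
  offset (0,2) -> (7,3): occupied ('#') -> FAIL
  offset (1,0) -> (8,1): empty -> OK
  offset (1,1) -> (8,2): occupied ('#') -> FAIL
  offset (1,2) -> (8,3): empty -> OK
All cells valid: no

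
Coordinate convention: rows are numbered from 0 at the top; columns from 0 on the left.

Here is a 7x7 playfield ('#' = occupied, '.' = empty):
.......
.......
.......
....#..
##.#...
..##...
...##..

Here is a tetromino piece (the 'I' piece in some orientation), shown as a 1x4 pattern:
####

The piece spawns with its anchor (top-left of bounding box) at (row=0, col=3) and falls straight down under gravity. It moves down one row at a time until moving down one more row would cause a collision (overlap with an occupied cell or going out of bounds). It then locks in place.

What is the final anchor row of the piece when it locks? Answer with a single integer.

Spawn at (row=0, col=3). Try each row:
  row 0: fits
  row 1: fits
  row 2: fits
  row 3: blocked -> lock at row 2

Answer: 2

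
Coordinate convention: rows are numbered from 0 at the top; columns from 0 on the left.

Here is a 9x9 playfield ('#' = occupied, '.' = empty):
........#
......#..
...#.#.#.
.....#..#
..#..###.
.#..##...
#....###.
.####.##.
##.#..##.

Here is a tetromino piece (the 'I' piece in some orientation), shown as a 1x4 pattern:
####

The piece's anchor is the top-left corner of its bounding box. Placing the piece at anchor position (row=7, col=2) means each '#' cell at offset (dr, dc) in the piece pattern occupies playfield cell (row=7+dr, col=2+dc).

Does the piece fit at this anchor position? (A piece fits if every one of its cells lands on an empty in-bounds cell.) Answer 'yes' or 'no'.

Check each piece cell at anchor (7, 2):
  offset (0,0) -> (7,2): occupied ('#') -> FAIL
  offset (0,1) -> (7,3): occupied ('#') -> FAIL
  offset (0,2) -> (7,4): occupied ('#') -> FAIL
  offset (0,3) -> (7,5): empty -> OK
All cells valid: no

Answer: no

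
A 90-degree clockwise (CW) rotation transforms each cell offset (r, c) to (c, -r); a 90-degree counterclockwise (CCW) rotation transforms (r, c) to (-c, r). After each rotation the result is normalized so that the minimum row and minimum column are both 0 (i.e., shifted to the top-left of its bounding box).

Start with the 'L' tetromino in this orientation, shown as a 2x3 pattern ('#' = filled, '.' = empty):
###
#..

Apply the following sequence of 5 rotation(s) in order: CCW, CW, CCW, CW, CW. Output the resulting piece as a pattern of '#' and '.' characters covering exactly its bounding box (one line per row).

Start:
###
#..
After rotation 1 (CCW):
#.
#.
##
After rotation 2 (CW):
###
#..
After rotation 3 (CCW):
#.
#.
##
After rotation 4 (CW):
###
#..
After rotation 5 (CW):
##
.#
.#

Answer: ##
.#
.#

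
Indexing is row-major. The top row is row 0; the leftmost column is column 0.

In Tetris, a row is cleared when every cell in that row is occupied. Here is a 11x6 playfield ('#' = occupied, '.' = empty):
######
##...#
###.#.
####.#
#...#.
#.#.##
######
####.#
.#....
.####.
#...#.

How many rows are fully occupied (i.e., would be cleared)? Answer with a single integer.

Check each row:
  row 0: 0 empty cells -> FULL (clear)
  row 1: 3 empty cells -> not full
  row 2: 2 empty cells -> not full
  row 3: 1 empty cell -> not full
  row 4: 4 empty cells -> not full
  row 5: 2 empty cells -> not full
  row 6: 0 empty cells -> FULL (clear)
  row 7: 1 empty cell -> not full
  row 8: 5 empty cells -> not full
  row 9: 2 empty cells -> not full
  row 10: 4 empty cells -> not full
Total rows cleared: 2

Answer: 2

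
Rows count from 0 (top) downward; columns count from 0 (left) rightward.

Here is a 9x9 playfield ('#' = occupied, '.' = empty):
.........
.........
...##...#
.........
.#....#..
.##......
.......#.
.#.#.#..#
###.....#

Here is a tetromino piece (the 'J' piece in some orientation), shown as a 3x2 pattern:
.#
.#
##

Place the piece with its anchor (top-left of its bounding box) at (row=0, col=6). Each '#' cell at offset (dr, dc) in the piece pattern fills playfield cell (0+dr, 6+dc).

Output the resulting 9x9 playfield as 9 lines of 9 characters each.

Fill (0+0,6+1) = (0,7)
Fill (0+1,6+1) = (1,7)
Fill (0+2,6+0) = (2,6)
Fill (0+2,6+1) = (2,7)

Answer: .......#.
.......#.
...##.###
.........
.#....#..
.##......
.......#.
.#.#.#..#
###.....#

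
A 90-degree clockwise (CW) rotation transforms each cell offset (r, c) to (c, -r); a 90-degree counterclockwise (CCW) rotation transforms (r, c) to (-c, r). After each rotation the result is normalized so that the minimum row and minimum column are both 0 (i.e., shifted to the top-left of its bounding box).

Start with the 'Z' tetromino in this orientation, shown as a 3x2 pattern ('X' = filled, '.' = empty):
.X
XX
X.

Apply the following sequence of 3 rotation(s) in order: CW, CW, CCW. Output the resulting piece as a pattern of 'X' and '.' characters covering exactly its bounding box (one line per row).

Answer: XX.
.XX

Derivation:
Start:
.X
XX
X.
After rotation 1 (CW):
XX.
.XX
After rotation 2 (CW):
.X
XX
X.
After rotation 3 (CCW):
XX.
.XX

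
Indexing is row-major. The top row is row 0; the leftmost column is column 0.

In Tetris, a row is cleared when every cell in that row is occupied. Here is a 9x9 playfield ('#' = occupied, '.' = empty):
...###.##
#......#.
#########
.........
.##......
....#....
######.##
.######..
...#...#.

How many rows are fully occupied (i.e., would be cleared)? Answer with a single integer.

Answer: 1

Derivation:
Check each row:
  row 0: 4 empty cells -> not full
  row 1: 7 empty cells -> not full
  row 2: 0 empty cells -> FULL (clear)
  row 3: 9 empty cells -> not full
  row 4: 7 empty cells -> not full
  row 5: 8 empty cells -> not full
  row 6: 1 empty cell -> not full
  row 7: 3 empty cells -> not full
  row 8: 7 empty cells -> not full
Total rows cleared: 1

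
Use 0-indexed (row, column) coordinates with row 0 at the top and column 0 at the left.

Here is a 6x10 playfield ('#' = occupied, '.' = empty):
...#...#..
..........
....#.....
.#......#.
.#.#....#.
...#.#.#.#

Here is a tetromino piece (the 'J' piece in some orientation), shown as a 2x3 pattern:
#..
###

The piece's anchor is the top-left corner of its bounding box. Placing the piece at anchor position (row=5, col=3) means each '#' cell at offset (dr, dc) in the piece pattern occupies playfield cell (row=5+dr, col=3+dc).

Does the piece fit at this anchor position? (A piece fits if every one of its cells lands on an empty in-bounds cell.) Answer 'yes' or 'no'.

Answer: no

Derivation:
Check each piece cell at anchor (5, 3):
  offset (0,0) -> (5,3): occupied ('#') -> FAIL
  offset (1,0) -> (6,3): out of bounds -> FAIL
  offset (1,1) -> (6,4): out of bounds -> FAIL
  offset (1,2) -> (6,5): out of bounds -> FAIL
All cells valid: no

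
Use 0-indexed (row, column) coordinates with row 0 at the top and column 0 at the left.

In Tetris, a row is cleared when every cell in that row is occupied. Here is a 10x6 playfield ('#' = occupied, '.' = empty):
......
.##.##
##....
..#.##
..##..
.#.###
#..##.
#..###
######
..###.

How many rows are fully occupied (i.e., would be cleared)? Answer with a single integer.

Check each row:
  row 0: 6 empty cells -> not full
  row 1: 2 empty cells -> not full
  row 2: 4 empty cells -> not full
  row 3: 3 empty cells -> not full
  row 4: 4 empty cells -> not full
  row 5: 2 empty cells -> not full
  row 6: 3 empty cells -> not full
  row 7: 2 empty cells -> not full
  row 8: 0 empty cells -> FULL (clear)
  row 9: 3 empty cells -> not full
Total rows cleared: 1

Answer: 1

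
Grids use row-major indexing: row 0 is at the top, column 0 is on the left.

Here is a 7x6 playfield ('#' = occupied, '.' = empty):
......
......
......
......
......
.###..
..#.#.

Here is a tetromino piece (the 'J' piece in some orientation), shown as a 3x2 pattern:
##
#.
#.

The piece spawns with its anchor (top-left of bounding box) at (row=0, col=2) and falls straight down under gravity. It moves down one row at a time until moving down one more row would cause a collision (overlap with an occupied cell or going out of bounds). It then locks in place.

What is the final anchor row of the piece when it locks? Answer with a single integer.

Answer: 2

Derivation:
Spawn at (row=0, col=2). Try each row:
  row 0: fits
  row 1: fits
  row 2: fits
  row 3: blocked -> lock at row 2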